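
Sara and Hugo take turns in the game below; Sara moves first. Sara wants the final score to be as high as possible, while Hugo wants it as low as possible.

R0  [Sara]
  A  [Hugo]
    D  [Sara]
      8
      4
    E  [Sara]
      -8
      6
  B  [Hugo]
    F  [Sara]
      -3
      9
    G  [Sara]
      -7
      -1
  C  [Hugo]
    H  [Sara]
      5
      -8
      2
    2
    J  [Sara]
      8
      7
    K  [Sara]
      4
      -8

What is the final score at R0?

6

D (Sara): max(8, 4) = 8
E (Sara): max(-8, 6) = 6
A (Hugo): min(8, 6) = 6
F (Sara): max(-3, 9) = 9
G (Sara): max(-7, -1) = -1
B (Hugo): min(9, -1) = -1
H (Sara): max(5, -8, 2) = 5
J (Sara): max(8, 7) = 8
K (Sara): max(4, -8) = 4
C (Hugo): min(5, 2, 8, 4) = 2
R0 (Sara): max(6, -1, 2) = 6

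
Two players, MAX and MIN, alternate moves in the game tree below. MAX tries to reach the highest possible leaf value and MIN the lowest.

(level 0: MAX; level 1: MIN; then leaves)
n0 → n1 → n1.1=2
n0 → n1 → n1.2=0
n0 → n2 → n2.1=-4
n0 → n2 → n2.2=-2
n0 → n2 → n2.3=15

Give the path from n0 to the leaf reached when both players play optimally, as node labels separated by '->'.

n0 -> n1 -> n1.2

n1 (MIN): min(2, 0) = 0
n2 (MIN): min(-4, -2, 15) = -4
n0 (MAX): max(0, -4) = 0
At n0, MAX picks n1 (highest: 0).
At n1, MIN picks n1.2 (lowest: 0).
Terminal value 0.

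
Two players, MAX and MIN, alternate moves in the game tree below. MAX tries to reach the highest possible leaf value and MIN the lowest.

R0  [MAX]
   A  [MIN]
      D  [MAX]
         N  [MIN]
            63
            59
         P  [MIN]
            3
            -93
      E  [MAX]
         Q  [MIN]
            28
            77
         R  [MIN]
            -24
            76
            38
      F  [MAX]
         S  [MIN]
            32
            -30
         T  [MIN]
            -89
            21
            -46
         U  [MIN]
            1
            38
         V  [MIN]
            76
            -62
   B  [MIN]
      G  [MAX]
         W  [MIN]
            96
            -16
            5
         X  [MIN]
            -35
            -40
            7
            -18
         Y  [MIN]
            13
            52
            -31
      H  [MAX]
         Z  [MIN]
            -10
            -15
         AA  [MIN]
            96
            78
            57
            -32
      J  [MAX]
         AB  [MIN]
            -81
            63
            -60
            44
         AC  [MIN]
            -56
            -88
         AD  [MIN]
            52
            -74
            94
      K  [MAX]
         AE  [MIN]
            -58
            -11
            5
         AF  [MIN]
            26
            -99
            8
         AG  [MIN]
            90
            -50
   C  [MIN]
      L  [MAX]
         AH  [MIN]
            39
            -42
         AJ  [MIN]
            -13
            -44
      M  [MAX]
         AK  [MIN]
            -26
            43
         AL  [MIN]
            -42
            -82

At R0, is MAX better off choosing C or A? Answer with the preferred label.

A

AH (MIN): min(39, -42) = -42
AJ (MIN): min(-13, -44) = -44
L (MAX): max(-42, -44) = -42
AK (MIN): min(-26, 43) = -26
AL (MIN): min(-42, -82) = -82
M (MAX): max(-26, -82) = -26
C (MIN): min(-42, -26) = -42
N (MIN): min(63, 59) = 59
P (MIN): min(3, -93) = -93
D (MAX): max(59, -93) = 59
Q (MIN): min(28, 77) = 28
R (MIN): min(-24, 76, 38) = -24
E (MAX): max(28, -24) = 28
S (MIN): min(32, -30) = -30
T (MIN): min(-89, 21, -46) = -89
U (MIN): min(1, 38) = 1
V (MIN): min(76, -62) = -62
F (MAX): max(-30, -89, 1, -62) = 1
A (MIN): min(59, 28, 1) = 1
MAX prefers the higher value; C=-42, A=1. A is better since 1 > -42.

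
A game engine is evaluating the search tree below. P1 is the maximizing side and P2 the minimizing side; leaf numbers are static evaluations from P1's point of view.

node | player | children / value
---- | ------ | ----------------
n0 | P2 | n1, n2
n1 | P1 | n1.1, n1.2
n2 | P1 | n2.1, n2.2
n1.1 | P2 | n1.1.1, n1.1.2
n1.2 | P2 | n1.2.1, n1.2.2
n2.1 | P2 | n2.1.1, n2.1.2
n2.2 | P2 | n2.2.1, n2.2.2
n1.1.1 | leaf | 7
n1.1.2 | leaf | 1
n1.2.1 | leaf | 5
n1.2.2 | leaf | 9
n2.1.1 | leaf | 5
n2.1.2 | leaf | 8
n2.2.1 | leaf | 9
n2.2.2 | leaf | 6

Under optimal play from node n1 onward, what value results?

n1.1 (P2): min(7, 1) = 1
n1.2 (P2): min(5, 9) = 5
n1 (P1): max(1, 5) = 5

5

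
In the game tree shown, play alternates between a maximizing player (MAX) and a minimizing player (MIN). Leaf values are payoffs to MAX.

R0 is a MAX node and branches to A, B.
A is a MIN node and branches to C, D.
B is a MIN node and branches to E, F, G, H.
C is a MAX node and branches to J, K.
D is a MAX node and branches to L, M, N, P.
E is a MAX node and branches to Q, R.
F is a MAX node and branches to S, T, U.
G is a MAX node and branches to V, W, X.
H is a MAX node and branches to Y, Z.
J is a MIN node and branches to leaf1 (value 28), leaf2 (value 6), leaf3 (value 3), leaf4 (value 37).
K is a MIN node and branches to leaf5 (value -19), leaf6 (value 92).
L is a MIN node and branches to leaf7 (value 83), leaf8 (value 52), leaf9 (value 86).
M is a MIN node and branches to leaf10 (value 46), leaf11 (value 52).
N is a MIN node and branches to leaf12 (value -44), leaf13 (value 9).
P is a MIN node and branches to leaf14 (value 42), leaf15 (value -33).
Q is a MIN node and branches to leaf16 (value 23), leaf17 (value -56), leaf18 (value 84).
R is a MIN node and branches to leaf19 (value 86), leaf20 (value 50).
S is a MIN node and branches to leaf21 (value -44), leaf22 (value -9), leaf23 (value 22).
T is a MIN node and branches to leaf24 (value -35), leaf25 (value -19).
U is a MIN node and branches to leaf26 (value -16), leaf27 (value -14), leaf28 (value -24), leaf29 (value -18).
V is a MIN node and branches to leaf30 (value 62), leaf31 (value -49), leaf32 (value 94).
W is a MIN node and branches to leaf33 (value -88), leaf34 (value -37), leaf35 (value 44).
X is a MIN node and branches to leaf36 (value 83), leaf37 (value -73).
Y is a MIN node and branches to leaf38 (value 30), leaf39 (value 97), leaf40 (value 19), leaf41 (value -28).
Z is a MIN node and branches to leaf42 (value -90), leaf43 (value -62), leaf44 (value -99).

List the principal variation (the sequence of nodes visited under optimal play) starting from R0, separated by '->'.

R0 -> A -> C -> J -> leaf3

J (MIN): min(28, 6, 3, 37) = 3
K (MIN): min(-19, 92) = -19
C (MAX): max(3, -19) = 3
L (MIN): min(83, 52, 86) = 52
M (MIN): min(46, 52) = 46
N (MIN): min(-44, 9) = -44
P (MIN): min(42, -33) = -33
D (MAX): max(52, 46, -44, -33) = 52
A (MIN): min(3, 52) = 3
Q (MIN): min(23, -56, 84) = -56
R (MIN): min(86, 50) = 50
E (MAX): max(-56, 50) = 50
S (MIN): min(-44, -9, 22) = -44
T (MIN): min(-35, -19) = -35
U (MIN): min(-16, -14, -24, -18) = -24
F (MAX): max(-44, -35, -24) = -24
V (MIN): min(62, -49, 94) = -49
W (MIN): min(-88, -37, 44) = -88
X (MIN): min(83, -73) = -73
G (MAX): max(-49, -88, -73) = -49
Y (MIN): min(30, 97, 19, -28) = -28
Z (MIN): min(-90, -62, -99) = -99
H (MAX): max(-28, -99) = -28
B (MIN): min(50, -24, -49, -28) = -49
R0 (MAX): max(3, -49) = 3
At R0, MAX picks A (highest: 3).
At A, MIN picks C (lowest: 3).
At C, MAX picks J (highest: 3).
At J, MIN picks leaf3 (lowest: 3).
Terminal value 3.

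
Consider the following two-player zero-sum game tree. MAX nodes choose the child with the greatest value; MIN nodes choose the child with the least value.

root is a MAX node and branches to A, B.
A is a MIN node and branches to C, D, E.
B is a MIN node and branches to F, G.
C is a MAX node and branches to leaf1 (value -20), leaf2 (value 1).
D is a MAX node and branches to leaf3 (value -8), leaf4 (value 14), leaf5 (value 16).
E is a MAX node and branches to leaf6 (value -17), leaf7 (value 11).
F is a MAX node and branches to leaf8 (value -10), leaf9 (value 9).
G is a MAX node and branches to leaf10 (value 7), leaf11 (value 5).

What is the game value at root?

C (MAX): max(-20, 1) = 1
D (MAX): max(-8, 14, 16) = 16
E (MAX): max(-17, 11) = 11
A (MIN): min(1, 16, 11) = 1
F (MAX): max(-10, 9) = 9
G (MAX): max(7, 5) = 7
B (MIN): min(9, 7) = 7
root (MAX): max(1, 7) = 7

7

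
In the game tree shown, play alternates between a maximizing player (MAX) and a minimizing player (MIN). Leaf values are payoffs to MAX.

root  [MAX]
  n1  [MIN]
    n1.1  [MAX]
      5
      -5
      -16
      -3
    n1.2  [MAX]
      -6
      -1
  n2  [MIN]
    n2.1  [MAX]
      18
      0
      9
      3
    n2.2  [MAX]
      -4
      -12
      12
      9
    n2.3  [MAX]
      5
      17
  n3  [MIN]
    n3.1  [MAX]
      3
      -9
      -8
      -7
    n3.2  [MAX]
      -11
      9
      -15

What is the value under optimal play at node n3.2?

n3.2 (MAX): max(-11, 9, -15) = 9

9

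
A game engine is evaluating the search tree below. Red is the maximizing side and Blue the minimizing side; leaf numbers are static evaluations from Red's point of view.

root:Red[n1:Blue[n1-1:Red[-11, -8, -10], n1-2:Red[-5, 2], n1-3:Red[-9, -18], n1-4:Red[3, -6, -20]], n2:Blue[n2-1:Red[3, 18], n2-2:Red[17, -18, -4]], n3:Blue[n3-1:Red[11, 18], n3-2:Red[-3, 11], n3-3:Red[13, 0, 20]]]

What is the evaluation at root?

17

n1-1 (Red): max(-11, -8, -10) = -8
n1-2 (Red): max(-5, 2) = 2
n1-3 (Red): max(-9, -18) = -9
n1-4 (Red): max(3, -6, -20) = 3
n1 (Blue): min(-8, 2, -9, 3) = -9
n2-1 (Red): max(3, 18) = 18
n2-2 (Red): max(17, -18, -4) = 17
n2 (Blue): min(18, 17) = 17
n3-1 (Red): max(11, 18) = 18
n3-2 (Red): max(-3, 11) = 11
n3-3 (Red): max(13, 0, 20) = 20
n3 (Blue): min(18, 11, 20) = 11
root (Red): max(-9, 17, 11) = 17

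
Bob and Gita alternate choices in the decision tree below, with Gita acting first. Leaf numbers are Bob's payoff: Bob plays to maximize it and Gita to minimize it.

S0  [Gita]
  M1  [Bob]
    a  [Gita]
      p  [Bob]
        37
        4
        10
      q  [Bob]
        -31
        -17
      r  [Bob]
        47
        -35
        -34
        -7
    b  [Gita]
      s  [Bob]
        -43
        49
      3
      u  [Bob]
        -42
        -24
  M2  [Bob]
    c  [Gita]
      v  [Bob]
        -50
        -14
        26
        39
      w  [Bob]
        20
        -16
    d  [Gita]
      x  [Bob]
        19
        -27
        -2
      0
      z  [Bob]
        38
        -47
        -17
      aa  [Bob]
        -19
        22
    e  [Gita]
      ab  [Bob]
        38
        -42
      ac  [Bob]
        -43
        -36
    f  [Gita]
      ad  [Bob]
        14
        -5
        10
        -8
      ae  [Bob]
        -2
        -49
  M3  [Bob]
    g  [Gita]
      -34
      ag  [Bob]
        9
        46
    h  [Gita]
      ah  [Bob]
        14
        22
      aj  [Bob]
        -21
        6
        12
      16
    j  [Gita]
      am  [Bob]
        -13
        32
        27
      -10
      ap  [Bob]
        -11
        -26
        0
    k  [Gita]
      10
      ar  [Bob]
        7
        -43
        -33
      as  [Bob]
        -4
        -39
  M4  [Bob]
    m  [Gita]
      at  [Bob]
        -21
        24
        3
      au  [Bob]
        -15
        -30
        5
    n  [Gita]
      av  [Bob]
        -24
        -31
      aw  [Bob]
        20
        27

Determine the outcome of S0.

-17

p (Bob): max(37, 4, 10) = 37
q (Bob): max(-31, -17) = -17
r (Bob): max(47, -35, -34, -7) = 47
a (Gita): min(37, -17, 47) = -17
s (Bob): max(-43, 49) = 49
u (Bob): max(-42, -24) = -24
b (Gita): min(49, 3, -24) = -24
M1 (Bob): max(-17, -24) = -17
v (Bob): max(-50, -14, 26, 39) = 39
w (Bob): max(20, -16) = 20
c (Gita): min(39, 20) = 20
x (Bob): max(19, -27, -2) = 19
z (Bob): max(38, -47, -17) = 38
aa (Bob): max(-19, 22) = 22
d (Gita): min(19, 0, 38, 22) = 0
ab (Bob): max(38, -42) = 38
ac (Bob): max(-43, -36) = -36
e (Gita): min(38, -36) = -36
ad (Bob): max(14, -5, 10, -8) = 14
ae (Bob): max(-2, -49) = -2
f (Gita): min(14, -2) = -2
M2 (Bob): max(20, 0, -36, -2) = 20
ag (Bob): max(9, 46) = 46
g (Gita): min(-34, 46) = -34
ah (Bob): max(14, 22) = 22
aj (Bob): max(-21, 6, 12) = 12
h (Gita): min(22, 12, 16) = 12
am (Bob): max(-13, 32, 27) = 32
ap (Bob): max(-11, -26, 0) = 0
j (Gita): min(32, -10, 0) = -10
ar (Bob): max(7, -43, -33) = 7
as (Bob): max(-4, -39) = -4
k (Gita): min(10, 7, -4) = -4
M3 (Bob): max(-34, 12, -10, -4) = 12
at (Bob): max(-21, 24, 3) = 24
au (Bob): max(-15, -30, 5) = 5
m (Gita): min(24, 5) = 5
av (Bob): max(-24, -31) = -24
aw (Bob): max(20, 27) = 27
n (Gita): min(-24, 27) = -24
M4 (Bob): max(5, -24) = 5
S0 (Gita): min(-17, 20, 12, 5) = -17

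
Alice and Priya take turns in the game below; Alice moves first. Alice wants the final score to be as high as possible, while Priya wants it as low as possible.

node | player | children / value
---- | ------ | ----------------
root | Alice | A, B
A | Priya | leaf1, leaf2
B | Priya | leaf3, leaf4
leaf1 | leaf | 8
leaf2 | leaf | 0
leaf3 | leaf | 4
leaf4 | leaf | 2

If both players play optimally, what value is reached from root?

2

A (Priya): min(8, 0) = 0
B (Priya): min(4, 2) = 2
root (Alice): max(0, 2) = 2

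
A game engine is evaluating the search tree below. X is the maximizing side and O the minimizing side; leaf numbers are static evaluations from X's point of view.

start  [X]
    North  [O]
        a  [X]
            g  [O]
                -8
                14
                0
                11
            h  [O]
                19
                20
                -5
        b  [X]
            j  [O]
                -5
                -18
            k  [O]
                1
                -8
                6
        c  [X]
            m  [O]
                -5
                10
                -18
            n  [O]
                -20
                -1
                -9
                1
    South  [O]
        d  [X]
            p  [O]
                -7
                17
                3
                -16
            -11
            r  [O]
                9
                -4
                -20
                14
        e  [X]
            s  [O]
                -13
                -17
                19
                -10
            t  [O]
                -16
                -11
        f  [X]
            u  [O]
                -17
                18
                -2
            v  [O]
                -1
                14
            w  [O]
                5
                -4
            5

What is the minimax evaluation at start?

g (O): min(-8, 14, 0, 11) = -8
h (O): min(19, 20, -5) = -5
a (X): max(-8, -5) = -5
j (O): min(-5, -18) = -18
k (O): min(1, -8, 6) = -8
b (X): max(-18, -8) = -8
m (O): min(-5, 10, -18) = -18
n (O): min(-20, -1, -9, 1) = -20
c (X): max(-18, -20) = -18
North (O): min(-5, -8, -18) = -18
p (O): min(-7, 17, 3, -16) = -16
r (O): min(9, -4, -20, 14) = -20
d (X): max(-16, -11, -20) = -11
s (O): min(-13, -17, 19, -10) = -17
t (O): min(-16, -11) = -16
e (X): max(-17, -16) = -16
u (O): min(-17, 18, -2) = -17
v (O): min(-1, 14) = -1
w (O): min(5, -4) = -4
f (X): max(-17, -1, -4, 5) = 5
South (O): min(-11, -16, 5) = -16
start (X): max(-18, -16) = -16

-16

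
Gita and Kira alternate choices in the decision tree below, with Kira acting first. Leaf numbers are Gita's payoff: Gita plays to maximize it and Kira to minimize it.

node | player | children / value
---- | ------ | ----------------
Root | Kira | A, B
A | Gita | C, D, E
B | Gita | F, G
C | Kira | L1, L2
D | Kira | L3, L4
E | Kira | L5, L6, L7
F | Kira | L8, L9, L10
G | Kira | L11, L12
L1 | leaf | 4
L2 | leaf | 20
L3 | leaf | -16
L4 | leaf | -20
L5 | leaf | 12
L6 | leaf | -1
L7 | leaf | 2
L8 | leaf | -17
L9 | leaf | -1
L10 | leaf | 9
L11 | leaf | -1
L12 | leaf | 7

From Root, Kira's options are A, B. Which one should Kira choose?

B

C (Kira): min(4, 20) = 4
D (Kira): min(-16, -20) = -20
E (Kira): min(12, -1, 2) = -1
A (Gita): max(4, -20, -1) = 4
F (Kira): min(-17, -1, 9) = -17
G (Kira): min(-1, 7) = -1
B (Gita): max(-17, -1) = -1
Root (Kira): min(4, -1) = -1
Kira at Root wants the lowest of {A=4, B=-1}, so chooses B.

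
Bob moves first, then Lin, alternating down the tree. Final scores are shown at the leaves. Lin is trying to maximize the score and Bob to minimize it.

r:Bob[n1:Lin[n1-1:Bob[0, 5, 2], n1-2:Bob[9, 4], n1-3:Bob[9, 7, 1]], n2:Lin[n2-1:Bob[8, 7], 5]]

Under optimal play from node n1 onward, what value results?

4

n1-1 (Bob): min(0, 5, 2) = 0
n1-2 (Bob): min(9, 4) = 4
n1-3 (Bob): min(9, 7, 1) = 1
n1 (Lin): max(0, 4, 1) = 4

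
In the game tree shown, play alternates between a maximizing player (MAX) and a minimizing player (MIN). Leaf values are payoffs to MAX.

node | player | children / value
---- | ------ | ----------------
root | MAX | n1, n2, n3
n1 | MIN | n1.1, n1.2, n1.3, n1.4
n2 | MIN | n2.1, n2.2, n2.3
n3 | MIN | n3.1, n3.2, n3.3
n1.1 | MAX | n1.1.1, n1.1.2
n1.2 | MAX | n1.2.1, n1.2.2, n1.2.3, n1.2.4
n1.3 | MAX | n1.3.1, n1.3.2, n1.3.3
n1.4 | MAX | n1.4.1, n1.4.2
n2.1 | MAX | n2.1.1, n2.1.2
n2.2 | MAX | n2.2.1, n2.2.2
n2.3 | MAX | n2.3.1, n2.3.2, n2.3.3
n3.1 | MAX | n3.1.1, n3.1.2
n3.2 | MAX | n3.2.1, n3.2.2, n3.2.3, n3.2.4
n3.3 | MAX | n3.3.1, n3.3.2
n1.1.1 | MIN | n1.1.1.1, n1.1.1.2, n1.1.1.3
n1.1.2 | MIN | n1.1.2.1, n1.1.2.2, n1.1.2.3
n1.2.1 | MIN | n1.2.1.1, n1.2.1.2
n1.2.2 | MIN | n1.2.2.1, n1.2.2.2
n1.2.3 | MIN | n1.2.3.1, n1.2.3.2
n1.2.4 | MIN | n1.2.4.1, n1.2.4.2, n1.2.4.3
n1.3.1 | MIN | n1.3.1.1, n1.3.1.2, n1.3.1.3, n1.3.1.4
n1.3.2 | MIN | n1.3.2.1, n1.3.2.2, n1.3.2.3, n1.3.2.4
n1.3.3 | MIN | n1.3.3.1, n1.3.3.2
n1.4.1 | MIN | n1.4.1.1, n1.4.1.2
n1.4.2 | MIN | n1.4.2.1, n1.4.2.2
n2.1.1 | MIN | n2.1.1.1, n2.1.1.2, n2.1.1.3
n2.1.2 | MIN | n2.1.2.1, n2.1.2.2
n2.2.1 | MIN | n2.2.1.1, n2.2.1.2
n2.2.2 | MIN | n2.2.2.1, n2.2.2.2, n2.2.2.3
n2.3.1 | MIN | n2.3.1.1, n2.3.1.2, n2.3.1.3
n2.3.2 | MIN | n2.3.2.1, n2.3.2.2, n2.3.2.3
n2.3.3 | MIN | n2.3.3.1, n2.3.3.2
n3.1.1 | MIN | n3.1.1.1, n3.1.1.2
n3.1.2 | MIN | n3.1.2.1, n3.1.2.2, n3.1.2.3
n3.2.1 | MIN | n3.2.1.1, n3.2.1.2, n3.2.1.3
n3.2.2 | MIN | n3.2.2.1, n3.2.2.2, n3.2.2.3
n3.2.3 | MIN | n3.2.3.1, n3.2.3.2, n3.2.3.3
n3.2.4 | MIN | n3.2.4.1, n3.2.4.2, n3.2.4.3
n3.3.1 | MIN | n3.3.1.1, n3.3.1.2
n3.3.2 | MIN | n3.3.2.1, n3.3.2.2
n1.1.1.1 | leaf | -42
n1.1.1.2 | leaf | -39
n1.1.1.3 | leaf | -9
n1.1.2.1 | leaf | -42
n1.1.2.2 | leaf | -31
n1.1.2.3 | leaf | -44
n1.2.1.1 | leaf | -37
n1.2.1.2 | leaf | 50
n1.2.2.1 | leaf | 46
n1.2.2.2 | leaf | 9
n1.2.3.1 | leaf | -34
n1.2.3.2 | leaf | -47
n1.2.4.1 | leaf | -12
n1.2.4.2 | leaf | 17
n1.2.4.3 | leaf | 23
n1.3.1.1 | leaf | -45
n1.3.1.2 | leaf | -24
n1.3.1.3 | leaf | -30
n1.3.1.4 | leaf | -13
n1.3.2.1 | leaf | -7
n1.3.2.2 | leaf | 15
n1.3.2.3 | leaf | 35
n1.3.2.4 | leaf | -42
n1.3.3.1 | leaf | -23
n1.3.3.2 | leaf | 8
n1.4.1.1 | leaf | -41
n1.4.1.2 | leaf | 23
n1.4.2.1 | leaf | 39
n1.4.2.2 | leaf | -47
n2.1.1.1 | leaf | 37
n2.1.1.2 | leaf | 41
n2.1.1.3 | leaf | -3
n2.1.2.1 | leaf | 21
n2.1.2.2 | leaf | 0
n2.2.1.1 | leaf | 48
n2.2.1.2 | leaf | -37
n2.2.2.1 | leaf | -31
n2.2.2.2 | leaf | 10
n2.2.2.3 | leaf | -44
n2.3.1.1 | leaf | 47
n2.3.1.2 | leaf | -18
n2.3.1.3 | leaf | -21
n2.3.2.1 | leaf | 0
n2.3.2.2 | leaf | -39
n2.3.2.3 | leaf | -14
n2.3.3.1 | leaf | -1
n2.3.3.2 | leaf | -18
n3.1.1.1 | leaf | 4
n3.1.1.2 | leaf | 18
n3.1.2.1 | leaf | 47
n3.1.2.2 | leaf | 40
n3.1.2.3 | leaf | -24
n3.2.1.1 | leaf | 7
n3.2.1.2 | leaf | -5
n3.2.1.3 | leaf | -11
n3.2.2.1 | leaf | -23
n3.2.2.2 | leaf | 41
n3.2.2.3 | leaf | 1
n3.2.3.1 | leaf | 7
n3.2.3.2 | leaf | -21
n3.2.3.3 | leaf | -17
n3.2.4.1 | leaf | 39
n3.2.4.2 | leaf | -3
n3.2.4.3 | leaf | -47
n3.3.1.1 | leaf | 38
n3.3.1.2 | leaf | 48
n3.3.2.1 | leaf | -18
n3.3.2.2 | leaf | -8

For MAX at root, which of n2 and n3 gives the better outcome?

n2.1.1 (MIN): min(37, 41, -3) = -3
n2.1.2 (MIN): min(21, 0) = 0
n2.1 (MAX): max(-3, 0) = 0
n2.2.1 (MIN): min(48, -37) = -37
n2.2.2 (MIN): min(-31, 10, -44) = -44
n2.2 (MAX): max(-37, -44) = -37
n2.3.1 (MIN): min(47, -18, -21) = -21
n2.3.2 (MIN): min(0, -39, -14) = -39
n2.3.3 (MIN): min(-1, -18) = -18
n2.3 (MAX): max(-21, -39, -18) = -18
n2 (MIN): min(0, -37, -18) = -37
n3.1.1 (MIN): min(4, 18) = 4
n3.1.2 (MIN): min(47, 40, -24) = -24
n3.1 (MAX): max(4, -24) = 4
n3.2.1 (MIN): min(7, -5, -11) = -11
n3.2.2 (MIN): min(-23, 41, 1) = -23
n3.2.3 (MIN): min(7, -21, -17) = -21
n3.2.4 (MIN): min(39, -3, -47) = -47
n3.2 (MAX): max(-11, -23, -21, -47) = -11
n3.3.1 (MIN): min(38, 48) = 38
n3.3.2 (MIN): min(-18, -8) = -18
n3.3 (MAX): max(38, -18) = 38
n3 (MIN): min(4, -11, 38) = -11
MAX prefers the higher value; n2=-37, n3=-11. n3 is better since -11 > -37.

n3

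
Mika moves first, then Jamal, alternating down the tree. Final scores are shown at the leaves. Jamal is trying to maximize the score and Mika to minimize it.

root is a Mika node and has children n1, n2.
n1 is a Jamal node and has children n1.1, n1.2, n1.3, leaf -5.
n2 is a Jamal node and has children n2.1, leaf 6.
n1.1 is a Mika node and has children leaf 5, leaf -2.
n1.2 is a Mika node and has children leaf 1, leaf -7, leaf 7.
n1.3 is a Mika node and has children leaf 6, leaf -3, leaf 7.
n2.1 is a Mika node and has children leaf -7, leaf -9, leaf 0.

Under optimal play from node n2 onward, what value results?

6

n2.1 (Mika): min(-7, -9, 0) = -9
n2 (Jamal): max(-9, 6) = 6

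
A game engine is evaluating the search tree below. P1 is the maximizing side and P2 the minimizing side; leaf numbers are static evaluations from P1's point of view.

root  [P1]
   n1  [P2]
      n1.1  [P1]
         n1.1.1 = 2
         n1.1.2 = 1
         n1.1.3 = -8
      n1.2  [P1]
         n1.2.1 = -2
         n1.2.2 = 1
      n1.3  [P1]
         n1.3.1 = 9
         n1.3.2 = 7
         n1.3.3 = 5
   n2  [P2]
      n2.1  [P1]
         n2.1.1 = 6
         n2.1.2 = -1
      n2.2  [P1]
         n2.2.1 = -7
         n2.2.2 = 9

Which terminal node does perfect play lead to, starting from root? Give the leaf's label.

n2.1.1

n1.1 (P1): max(2, 1, -8) = 2
n1.2 (P1): max(-2, 1) = 1
n1.3 (P1): max(9, 7, 5) = 9
n1 (P2): min(2, 1, 9) = 1
n2.1 (P1): max(6, -1) = 6
n2.2 (P1): max(-7, 9) = 9
n2 (P2): min(6, 9) = 6
root (P1): max(1, 6) = 6
At root, P1 picks n2 (highest: 6).
At n2, P2 picks n2.1 (lowest: 6).
At n2.1, P1 picks n2.1.1 (highest: 6).
Terminal value 6.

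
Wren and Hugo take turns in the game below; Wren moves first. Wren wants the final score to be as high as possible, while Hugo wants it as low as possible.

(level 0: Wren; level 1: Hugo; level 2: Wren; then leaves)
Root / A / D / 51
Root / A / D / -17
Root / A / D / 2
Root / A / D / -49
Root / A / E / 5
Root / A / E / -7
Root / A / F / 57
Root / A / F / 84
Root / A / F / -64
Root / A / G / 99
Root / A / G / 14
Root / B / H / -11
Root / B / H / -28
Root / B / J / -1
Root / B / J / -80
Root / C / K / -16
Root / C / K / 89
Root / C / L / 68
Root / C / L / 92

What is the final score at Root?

D (Wren): max(51, -17, 2, -49) = 51
E (Wren): max(5, -7) = 5
F (Wren): max(57, 84, -64) = 84
G (Wren): max(99, 14) = 99
A (Hugo): min(51, 5, 84, 99) = 5
H (Wren): max(-11, -28) = -11
J (Wren): max(-1, -80) = -1
B (Hugo): min(-11, -1) = -11
K (Wren): max(-16, 89) = 89
L (Wren): max(68, 92) = 92
C (Hugo): min(89, 92) = 89
Root (Wren): max(5, -11, 89) = 89

89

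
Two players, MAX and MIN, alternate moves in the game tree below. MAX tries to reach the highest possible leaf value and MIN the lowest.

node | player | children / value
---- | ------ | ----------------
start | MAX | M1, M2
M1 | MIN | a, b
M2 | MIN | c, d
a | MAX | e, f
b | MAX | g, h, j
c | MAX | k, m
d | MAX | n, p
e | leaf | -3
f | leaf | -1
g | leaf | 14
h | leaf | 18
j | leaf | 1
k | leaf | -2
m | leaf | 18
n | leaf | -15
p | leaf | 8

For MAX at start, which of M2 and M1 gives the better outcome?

M2

c (MAX): max(-2, 18) = 18
d (MAX): max(-15, 8) = 8
M2 (MIN): min(18, 8) = 8
a (MAX): max(-3, -1) = -1
b (MAX): max(14, 18, 1) = 18
M1 (MIN): min(-1, 18) = -1
MAX prefers the higher value; M2=8, M1=-1. M2 is better since 8 > -1.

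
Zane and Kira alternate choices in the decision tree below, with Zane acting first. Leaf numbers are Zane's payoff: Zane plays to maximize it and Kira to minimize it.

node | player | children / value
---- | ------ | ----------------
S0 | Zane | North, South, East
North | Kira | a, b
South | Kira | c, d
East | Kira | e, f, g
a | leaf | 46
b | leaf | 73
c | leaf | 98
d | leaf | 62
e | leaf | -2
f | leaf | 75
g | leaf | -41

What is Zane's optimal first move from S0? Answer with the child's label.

North (Kira): min(46, 73) = 46
South (Kira): min(98, 62) = 62
East (Kira): min(-2, 75, -41) = -41
S0 (Zane): max(46, 62, -41) = 62
Zane at S0 wants the highest of {North=46, South=62, East=-41}, so chooses South.

South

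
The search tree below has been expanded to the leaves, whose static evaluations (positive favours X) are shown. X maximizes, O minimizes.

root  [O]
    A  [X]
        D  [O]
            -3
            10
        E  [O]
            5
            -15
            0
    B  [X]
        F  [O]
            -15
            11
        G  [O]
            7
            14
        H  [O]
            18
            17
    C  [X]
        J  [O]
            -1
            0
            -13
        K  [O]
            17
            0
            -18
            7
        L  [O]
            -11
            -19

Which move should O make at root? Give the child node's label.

C

D (O): min(-3, 10) = -3
E (O): min(5, -15, 0) = -15
A (X): max(-3, -15) = -3
F (O): min(-15, 11) = -15
G (O): min(7, 14) = 7
H (O): min(18, 17) = 17
B (X): max(-15, 7, 17) = 17
J (O): min(-1, 0, -13) = -13
K (O): min(17, 0, -18, 7) = -18
L (O): min(-11, -19) = -19
C (X): max(-13, -18, -19) = -13
root (O): min(-3, 17, -13) = -13
O at root wants the lowest of {A=-3, B=17, C=-13}, so chooses C.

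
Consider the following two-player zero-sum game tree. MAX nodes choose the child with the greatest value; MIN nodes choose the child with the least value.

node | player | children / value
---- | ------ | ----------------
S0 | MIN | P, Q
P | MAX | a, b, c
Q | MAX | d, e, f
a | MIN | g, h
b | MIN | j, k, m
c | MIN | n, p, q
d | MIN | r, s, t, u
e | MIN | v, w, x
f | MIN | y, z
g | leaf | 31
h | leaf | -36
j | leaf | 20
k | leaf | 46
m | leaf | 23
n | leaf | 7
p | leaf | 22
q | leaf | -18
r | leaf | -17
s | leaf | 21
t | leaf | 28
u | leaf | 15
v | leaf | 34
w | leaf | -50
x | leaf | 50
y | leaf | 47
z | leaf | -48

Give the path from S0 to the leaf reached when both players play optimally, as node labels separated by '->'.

S0 -> Q -> d -> r

a (MIN): min(31, -36) = -36
b (MIN): min(20, 46, 23) = 20
c (MIN): min(7, 22, -18) = -18
P (MAX): max(-36, 20, -18) = 20
d (MIN): min(-17, 21, 28, 15) = -17
e (MIN): min(34, -50, 50) = -50
f (MIN): min(47, -48) = -48
Q (MAX): max(-17, -50, -48) = -17
S0 (MIN): min(20, -17) = -17
At S0, MIN picks Q (lowest: -17).
At Q, MAX picks d (highest: -17).
At d, MIN picks r (lowest: -17).
Terminal value -17.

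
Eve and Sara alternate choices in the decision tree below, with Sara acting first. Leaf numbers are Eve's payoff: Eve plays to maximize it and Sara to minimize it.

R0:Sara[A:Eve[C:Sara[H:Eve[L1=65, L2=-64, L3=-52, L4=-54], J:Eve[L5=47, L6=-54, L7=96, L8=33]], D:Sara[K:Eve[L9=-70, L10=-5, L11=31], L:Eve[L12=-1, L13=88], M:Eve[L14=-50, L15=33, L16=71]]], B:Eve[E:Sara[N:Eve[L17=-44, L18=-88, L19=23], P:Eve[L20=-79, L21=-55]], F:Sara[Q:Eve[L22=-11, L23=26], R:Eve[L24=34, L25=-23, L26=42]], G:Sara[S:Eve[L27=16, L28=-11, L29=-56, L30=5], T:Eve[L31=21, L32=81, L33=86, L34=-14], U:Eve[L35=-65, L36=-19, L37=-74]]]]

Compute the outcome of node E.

N (Eve): max(-44, -88, 23) = 23
P (Eve): max(-79, -55) = -55
E (Sara): min(23, -55) = -55

-55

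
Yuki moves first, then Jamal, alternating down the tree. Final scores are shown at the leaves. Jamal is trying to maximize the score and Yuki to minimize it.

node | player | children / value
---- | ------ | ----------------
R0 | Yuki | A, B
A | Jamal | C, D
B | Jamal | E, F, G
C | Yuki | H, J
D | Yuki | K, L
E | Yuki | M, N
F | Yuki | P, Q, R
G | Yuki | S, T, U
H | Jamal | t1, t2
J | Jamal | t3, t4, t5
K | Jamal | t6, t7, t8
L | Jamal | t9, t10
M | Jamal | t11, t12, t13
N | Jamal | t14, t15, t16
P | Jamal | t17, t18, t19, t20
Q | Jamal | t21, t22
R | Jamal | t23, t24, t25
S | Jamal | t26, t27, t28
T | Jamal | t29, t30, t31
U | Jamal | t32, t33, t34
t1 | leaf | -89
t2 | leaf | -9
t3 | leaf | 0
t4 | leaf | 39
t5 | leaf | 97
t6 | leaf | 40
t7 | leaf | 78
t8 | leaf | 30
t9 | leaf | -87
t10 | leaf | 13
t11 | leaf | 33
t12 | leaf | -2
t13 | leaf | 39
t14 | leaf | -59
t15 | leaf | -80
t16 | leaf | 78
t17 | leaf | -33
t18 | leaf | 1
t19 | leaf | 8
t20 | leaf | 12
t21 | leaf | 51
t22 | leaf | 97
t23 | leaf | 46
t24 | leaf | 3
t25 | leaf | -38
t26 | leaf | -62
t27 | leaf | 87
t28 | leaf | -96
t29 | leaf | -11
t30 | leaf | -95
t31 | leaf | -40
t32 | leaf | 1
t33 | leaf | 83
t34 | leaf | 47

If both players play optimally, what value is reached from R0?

13

H (Jamal): max(-89, -9) = -9
J (Jamal): max(0, 39, 97) = 97
C (Yuki): min(-9, 97) = -9
K (Jamal): max(40, 78, 30) = 78
L (Jamal): max(-87, 13) = 13
D (Yuki): min(78, 13) = 13
A (Jamal): max(-9, 13) = 13
M (Jamal): max(33, -2, 39) = 39
N (Jamal): max(-59, -80, 78) = 78
E (Yuki): min(39, 78) = 39
P (Jamal): max(-33, 1, 8, 12) = 12
Q (Jamal): max(51, 97) = 97
R (Jamal): max(46, 3, -38) = 46
F (Yuki): min(12, 97, 46) = 12
S (Jamal): max(-62, 87, -96) = 87
T (Jamal): max(-11, -95, -40) = -11
U (Jamal): max(1, 83, 47) = 83
G (Yuki): min(87, -11, 83) = -11
B (Jamal): max(39, 12, -11) = 39
R0 (Yuki): min(13, 39) = 13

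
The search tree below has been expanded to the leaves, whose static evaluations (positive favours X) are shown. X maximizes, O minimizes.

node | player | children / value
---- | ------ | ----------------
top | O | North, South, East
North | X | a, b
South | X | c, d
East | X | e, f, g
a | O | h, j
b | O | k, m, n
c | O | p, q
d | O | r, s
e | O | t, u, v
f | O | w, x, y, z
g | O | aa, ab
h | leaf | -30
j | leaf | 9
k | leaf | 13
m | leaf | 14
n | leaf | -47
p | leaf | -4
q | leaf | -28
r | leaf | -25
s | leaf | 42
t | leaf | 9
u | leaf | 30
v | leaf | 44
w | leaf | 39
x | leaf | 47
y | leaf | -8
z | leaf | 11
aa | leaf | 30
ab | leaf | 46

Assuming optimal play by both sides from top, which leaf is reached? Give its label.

a (O): min(-30, 9) = -30
b (O): min(13, 14, -47) = -47
North (X): max(-30, -47) = -30
c (O): min(-4, -28) = -28
d (O): min(-25, 42) = -25
South (X): max(-28, -25) = -25
e (O): min(9, 30, 44) = 9
f (O): min(39, 47, -8, 11) = -8
g (O): min(30, 46) = 30
East (X): max(9, -8, 30) = 30
top (O): min(-30, -25, 30) = -30
At top, O picks North (lowest: -30).
At North, X picks a (highest: -30).
At a, O picks h (lowest: -30).
Terminal value -30.

h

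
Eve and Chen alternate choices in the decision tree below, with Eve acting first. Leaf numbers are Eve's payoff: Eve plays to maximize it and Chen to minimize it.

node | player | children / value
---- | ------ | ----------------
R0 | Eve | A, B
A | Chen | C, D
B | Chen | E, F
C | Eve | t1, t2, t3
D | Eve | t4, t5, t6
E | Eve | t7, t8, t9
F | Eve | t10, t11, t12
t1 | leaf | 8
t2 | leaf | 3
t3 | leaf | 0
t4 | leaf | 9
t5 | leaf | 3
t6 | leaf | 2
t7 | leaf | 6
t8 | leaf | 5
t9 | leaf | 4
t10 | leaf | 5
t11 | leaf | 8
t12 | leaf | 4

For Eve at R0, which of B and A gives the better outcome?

A

E (Eve): max(6, 5, 4) = 6
F (Eve): max(5, 8, 4) = 8
B (Chen): min(6, 8) = 6
C (Eve): max(8, 3, 0) = 8
D (Eve): max(9, 3, 2) = 9
A (Chen): min(8, 9) = 8
Eve prefers the higher value; B=6, A=8. A is better since 8 > 6.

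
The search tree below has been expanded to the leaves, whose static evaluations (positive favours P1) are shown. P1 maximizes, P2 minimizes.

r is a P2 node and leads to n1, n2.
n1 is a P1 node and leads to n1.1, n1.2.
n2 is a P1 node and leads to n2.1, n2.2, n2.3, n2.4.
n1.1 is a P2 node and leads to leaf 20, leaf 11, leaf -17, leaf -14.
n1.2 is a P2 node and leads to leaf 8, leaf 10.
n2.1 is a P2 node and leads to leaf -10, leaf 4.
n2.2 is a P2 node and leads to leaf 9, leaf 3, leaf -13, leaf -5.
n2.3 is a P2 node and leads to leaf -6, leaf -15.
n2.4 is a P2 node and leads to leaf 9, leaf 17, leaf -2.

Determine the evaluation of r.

-2

n1.1 (P2): min(20, 11, -17, -14) = -17
n1.2 (P2): min(8, 10) = 8
n1 (P1): max(-17, 8) = 8
n2.1 (P2): min(-10, 4) = -10
n2.2 (P2): min(9, 3, -13, -5) = -13
n2.3 (P2): min(-6, -15) = -15
n2.4 (P2): min(9, 17, -2) = -2
n2 (P1): max(-10, -13, -15, -2) = -2
r (P2): min(8, -2) = -2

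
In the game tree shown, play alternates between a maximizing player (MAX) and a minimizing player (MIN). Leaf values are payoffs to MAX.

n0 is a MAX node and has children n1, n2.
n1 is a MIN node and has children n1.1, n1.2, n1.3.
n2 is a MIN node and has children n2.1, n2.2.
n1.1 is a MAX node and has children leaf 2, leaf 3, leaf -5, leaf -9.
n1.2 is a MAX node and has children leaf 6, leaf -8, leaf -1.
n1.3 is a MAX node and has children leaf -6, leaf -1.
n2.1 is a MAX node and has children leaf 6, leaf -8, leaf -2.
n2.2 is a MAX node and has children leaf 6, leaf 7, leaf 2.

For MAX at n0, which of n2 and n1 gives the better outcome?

n2

n2.1 (MAX): max(6, -8, -2) = 6
n2.2 (MAX): max(6, 7, 2) = 7
n2 (MIN): min(6, 7) = 6
n1.1 (MAX): max(2, 3, -5, -9) = 3
n1.2 (MAX): max(6, -8, -1) = 6
n1.3 (MAX): max(-6, -1) = -1
n1 (MIN): min(3, 6, -1) = -1
MAX prefers the higher value; n2=6, n1=-1. n2 is better since 6 > -1.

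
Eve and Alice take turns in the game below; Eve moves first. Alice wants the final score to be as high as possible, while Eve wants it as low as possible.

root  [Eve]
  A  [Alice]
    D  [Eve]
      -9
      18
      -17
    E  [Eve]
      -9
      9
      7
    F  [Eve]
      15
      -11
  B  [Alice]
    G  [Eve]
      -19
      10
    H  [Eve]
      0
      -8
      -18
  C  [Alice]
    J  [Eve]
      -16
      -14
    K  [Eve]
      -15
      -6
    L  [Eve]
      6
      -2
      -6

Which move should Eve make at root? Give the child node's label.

B

D (Eve): min(-9, 18, -17) = -17
E (Eve): min(-9, 9, 7) = -9
F (Eve): min(15, -11) = -11
A (Alice): max(-17, -9, -11) = -9
G (Eve): min(-19, 10) = -19
H (Eve): min(0, -8, -18) = -18
B (Alice): max(-19, -18) = -18
J (Eve): min(-16, -14) = -16
K (Eve): min(-15, -6) = -15
L (Eve): min(6, -2, -6) = -6
C (Alice): max(-16, -15, -6) = -6
root (Eve): min(-9, -18, -6) = -18
Eve at root wants the lowest of {A=-9, B=-18, C=-6}, so chooses B.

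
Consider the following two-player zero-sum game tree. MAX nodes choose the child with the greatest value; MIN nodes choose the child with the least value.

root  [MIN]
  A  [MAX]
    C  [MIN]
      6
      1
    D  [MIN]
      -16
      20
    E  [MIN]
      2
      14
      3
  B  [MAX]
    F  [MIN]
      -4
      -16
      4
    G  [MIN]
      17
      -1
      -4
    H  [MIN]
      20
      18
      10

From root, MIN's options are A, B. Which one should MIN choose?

C (MIN): min(6, 1) = 1
D (MIN): min(-16, 20) = -16
E (MIN): min(2, 14, 3) = 2
A (MAX): max(1, -16, 2) = 2
F (MIN): min(-4, -16, 4) = -16
G (MIN): min(17, -1, -4) = -4
H (MIN): min(20, 18, 10) = 10
B (MAX): max(-16, -4, 10) = 10
root (MIN): min(2, 10) = 2
MIN at root wants the lowest of {A=2, B=10}, so chooses A.

A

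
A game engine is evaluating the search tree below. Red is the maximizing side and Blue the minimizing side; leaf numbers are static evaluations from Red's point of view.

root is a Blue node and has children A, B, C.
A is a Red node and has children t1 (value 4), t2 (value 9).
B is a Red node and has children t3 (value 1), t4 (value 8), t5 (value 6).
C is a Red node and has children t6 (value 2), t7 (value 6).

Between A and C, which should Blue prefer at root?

C

A (Red): max(4, 9) = 9
C (Red): max(2, 6) = 6
Blue prefers the lower value; A=9, C=6. C is better since 6 < 9.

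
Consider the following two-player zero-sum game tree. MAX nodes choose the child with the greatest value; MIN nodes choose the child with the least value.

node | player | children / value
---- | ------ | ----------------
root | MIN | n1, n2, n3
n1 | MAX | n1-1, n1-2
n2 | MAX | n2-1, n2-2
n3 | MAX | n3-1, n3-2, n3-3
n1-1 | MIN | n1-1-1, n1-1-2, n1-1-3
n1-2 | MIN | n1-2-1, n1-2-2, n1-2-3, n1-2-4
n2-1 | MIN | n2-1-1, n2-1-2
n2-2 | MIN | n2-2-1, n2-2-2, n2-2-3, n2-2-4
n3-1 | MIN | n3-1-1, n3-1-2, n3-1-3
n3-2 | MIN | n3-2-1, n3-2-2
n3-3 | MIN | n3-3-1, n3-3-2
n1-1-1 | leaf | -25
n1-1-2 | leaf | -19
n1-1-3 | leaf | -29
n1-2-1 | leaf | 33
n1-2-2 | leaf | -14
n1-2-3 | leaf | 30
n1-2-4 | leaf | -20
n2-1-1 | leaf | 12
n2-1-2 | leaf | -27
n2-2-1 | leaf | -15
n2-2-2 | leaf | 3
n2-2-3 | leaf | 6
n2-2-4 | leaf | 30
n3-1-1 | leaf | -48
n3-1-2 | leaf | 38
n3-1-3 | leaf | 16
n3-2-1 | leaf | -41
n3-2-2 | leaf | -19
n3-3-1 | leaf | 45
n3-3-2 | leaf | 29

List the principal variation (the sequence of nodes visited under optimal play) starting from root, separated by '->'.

root -> n1 -> n1-2 -> n1-2-4

n1-1 (MIN): min(-25, -19, -29) = -29
n1-2 (MIN): min(33, -14, 30, -20) = -20
n1 (MAX): max(-29, -20) = -20
n2-1 (MIN): min(12, -27) = -27
n2-2 (MIN): min(-15, 3, 6, 30) = -15
n2 (MAX): max(-27, -15) = -15
n3-1 (MIN): min(-48, 38, 16) = -48
n3-2 (MIN): min(-41, -19) = -41
n3-3 (MIN): min(45, 29) = 29
n3 (MAX): max(-48, -41, 29) = 29
root (MIN): min(-20, -15, 29) = -20
At root, MIN picks n1 (lowest: -20).
At n1, MAX picks n1-2 (highest: -20).
At n1-2, MIN picks n1-2-4 (lowest: -20).
Terminal value -20.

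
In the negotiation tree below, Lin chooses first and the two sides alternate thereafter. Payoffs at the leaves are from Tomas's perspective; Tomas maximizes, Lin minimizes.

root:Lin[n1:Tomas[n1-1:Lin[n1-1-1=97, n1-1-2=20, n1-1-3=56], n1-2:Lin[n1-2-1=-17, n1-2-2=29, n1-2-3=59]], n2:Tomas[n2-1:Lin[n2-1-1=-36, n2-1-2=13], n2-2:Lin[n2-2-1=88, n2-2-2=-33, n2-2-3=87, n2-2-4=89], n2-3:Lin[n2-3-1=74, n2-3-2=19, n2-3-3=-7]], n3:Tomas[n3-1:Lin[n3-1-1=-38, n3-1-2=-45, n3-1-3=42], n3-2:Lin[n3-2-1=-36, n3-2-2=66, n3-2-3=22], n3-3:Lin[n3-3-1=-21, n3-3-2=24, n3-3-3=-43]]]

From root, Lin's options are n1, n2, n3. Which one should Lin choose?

n3

n1-1 (Lin): min(97, 20, 56) = 20
n1-2 (Lin): min(-17, 29, 59) = -17
n1 (Tomas): max(20, -17) = 20
n2-1 (Lin): min(-36, 13) = -36
n2-2 (Lin): min(88, -33, 87, 89) = -33
n2-3 (Lin): min(74, 19, -7) = -7
n2 (Tomas): max(-36, -33, -7) = -7
n3-1 (Lin): min(-38, -45, 42) = -45
n3-2 (Lin): min(-36, 66, 22) = -36
n3-3 (Lin): min(-21, 24, -43) = -43
n3 (Tomas): max(-45, -36, -43) = -36
root (Lin): min(20, -7, -36) = -36
Lin at root wants the lowest of {n1=20, n2=-7, n3=-36}, so chooses n3.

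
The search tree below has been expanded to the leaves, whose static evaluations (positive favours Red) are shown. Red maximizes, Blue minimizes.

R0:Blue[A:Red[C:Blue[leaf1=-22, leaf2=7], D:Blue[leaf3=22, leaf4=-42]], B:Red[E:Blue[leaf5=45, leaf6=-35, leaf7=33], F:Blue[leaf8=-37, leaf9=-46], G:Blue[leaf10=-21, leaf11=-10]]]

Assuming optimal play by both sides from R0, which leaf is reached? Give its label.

C (Blue): min(-22, 7) = -22
D (Blue): min(22, -42) = -42
A (Red): max(-22, -42) = -22
E (Blue): min(45, -35, 33) = -35
F (Blue): min(-37, -46) = -46
G (Blue): min(-21, -10) = -21
B (Red): max(-35, -46, -21) = -21
R0 (Blue): min(-22, -21) = -22
At R0, Blue picks A (lowest: -22).
At A, Red picks C (highest: -22).
At C, Blue picks leaf1 (lowest: -22).
Terminal value -22.

leaf1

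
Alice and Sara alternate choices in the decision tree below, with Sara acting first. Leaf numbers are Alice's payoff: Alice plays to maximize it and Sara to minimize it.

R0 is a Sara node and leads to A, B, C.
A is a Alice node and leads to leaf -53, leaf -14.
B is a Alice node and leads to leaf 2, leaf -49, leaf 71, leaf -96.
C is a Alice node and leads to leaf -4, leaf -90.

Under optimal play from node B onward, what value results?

B (Alice): max(2, -49, 71, -96) = 71

71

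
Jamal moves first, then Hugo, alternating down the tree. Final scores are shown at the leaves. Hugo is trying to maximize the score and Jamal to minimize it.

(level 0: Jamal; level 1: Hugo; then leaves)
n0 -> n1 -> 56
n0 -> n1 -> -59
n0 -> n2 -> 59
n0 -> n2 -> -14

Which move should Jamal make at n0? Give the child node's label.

n1 (Hugo): max(56, -59) = 56
n2 (Hugo): max(59, -14) = 59
n0 (Jamal): min(56, 59) = 56
Jamal at n0 wants the lowest of {n1=56, n2=59}, so chooses n1.

n1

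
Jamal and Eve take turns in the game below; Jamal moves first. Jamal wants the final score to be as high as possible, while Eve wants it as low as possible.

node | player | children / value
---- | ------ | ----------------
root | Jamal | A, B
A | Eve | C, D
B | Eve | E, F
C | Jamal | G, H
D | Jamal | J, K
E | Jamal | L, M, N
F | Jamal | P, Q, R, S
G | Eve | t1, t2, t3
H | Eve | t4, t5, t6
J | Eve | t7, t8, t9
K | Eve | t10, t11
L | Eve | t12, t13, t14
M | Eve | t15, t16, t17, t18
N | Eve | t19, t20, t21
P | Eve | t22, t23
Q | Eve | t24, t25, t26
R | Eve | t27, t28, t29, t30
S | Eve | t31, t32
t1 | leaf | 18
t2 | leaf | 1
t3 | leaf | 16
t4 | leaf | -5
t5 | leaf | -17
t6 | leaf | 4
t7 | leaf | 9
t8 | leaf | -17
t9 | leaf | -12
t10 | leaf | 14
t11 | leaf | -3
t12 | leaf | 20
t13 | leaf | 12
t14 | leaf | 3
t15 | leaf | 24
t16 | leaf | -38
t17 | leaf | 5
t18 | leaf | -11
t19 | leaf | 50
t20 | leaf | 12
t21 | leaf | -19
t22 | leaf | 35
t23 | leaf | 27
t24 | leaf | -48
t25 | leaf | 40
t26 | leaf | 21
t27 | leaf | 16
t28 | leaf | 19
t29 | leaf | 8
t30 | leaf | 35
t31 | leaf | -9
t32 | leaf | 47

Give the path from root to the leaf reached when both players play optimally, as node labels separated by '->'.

root -> B -> E -> L -> t14

G (Eve): min(18, 1, 16) = 1
H (Eve): min(-5, -17, 4) = -17
C (Jamal): max(1, -17) = 1
J (Eve): min(9, -17, -12) = -17
K (Eve): min(14, -3) = -3
D (Jamal): max(-17, -3) = -3
A (Eve): min(1, -3) = -3
L (Eve): min(20, 12, 3) = 3
M (Eve): min(24, -38, 5, -11) = -38
N (Eve): min(50, 12, -19) = -19
E (Jamal): max(3, -38, -19) = 3
P (Eve): min(35, 27) = 27
Q (Eve): min(-48, 40, 21) = -48
R (Eve): min(16, 19, 8, 35) = 8
S (Eve): min(-9, 47) = -9
F (Jamal): max(27, -48, 8, -9) = 27
B (Eve): min(3, 27) = 3
root (Jamal): max(-3, 3) = 3
At root, Jamal picks B (highest: 3).
At B, Eve picks E (lowest: 3).
At E, Jamal picks L (highest: 3).
At L, Eve picks t14 (lowest: 3).
Terminal value 3.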